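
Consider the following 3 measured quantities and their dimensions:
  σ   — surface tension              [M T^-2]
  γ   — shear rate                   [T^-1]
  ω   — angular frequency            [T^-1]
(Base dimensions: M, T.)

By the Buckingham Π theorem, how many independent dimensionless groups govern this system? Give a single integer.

1

Exponent matrix [M,T] × [σ,γ,ω]:
  M: [ 1  0  0]
  T: [-2 -1 -1]
Echelon form has 2 nonzero rows (pivots: σ,γ)
3 vars − rank 2 = 1 Π group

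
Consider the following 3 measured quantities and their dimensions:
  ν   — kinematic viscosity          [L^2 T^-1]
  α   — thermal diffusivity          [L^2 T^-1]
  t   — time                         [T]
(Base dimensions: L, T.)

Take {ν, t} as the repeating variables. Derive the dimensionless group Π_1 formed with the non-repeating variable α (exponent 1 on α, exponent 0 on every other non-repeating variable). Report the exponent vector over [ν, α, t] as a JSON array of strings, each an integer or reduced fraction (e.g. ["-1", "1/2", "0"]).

["-1", "1", "0"]

Exponent matrix [L,T] × [ν,α,t]:
  L: [ 2  2  0]
  T: [-1 -1  1]
RREF → pivots at {ν,t} ⇒ r = 2
Repeat: ν,t; free: α
RREF:
  r0: [   1    1    0]
  r1: [   0    0    1]
Fix exponent of α at 1; solve each RREF row for its pivot's exponent:
  r0: exp(ν) + (1)·1 = 0 ⇒ exp(ν) = -1
  r1: exp(t) + (0)·1 = 0 ⇒ exp(t) = 0
Π_1 = ν^-1 · α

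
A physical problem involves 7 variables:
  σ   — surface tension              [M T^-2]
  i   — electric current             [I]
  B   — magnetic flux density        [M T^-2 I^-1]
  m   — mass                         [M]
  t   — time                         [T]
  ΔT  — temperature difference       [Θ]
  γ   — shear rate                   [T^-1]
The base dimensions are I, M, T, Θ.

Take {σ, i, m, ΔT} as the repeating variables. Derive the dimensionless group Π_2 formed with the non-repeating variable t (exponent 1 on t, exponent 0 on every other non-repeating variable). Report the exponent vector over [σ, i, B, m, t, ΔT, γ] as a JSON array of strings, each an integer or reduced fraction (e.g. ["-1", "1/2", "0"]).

Dimensional matrix (I×M×T×Θ by σ×i×B×m×t×ΔT×γ):
  I: [ 0  1 -1  0  0  0  0]
  M: [ 1  0  1  1  0  0  0]
  T: [-2  0 -2  0  1  0 -1]
  Θ: [ 0  0  0  0  0  1  0]
Row reduction gives pivot columns σ,i,m,ΔT; rank = 4
Pivot set = {σ,i,m,ΔT}, free = {B,t,γ}
RREF:
  r0: [   1    0    1    0 -1/2    0  1/2]
  r1: [   0    1   -1    0    0    0    0]
  r2: [   0    0    0    1  1/2    0 -1/2]
  r3: [   0    0    0    0    0    1    0]
Fix exponent of t at 1, B at 0, γ at 0; solve each RREF row for its pivot's exponent:
  r0: exp(σ) + (-1/2)·1 = 0 ⇒ exp(σ) = 1/2
  r1: exp(i) + (0)·1 = 0 ⇒ exp(i) = 0
  r2: exp(m) + (1/2)·1 = 0 ⇒ exp(m) = -1/2
  r3: exp(ΔT) + (0)·1 = 0 ⇒ exp(ΔT) = 0
Π_2 = σ^(1/2) · m^(-1/2) · t

["1/2", "0", "0", "-1/2", "1", "0", "0"]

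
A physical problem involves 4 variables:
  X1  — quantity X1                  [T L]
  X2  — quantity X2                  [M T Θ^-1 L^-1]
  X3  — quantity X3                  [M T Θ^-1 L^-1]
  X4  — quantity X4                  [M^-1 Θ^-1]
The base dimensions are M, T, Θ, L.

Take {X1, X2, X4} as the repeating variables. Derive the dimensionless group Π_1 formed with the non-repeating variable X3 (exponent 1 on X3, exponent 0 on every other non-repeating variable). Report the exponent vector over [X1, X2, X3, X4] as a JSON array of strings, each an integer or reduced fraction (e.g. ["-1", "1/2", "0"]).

["0", "-1", "1", "0"]

Dimensional matrix (M×T×Θ×L by X1×X2×X3×X4):
  M: [ 0  1  1 -1]
  T: [ 1  1  1  0]
  Θ: [ 0 -1 -1 -1]
  L: [ 1 -1 -1  0]
Row reduction gives pivot columns X1,X2,X4; rank = 3
Repeat: X1,X2,X4; free: X3
RREF:
  r0: [   1    0    0    0]
  r1: [   0    1    1    0]
  r2: [   0    0    0    1]
  r3: [   0    0    0    0]
Fix exponent of X3 at 1; solve each RREF row for its pivot's exponent:
  r0: exp(X1) + (0)·1 = 0 ⇒ exp(X1) = 0
  r1: exp(X2) + (1)·1 = 0 ⇒ exp(X2) = -1
  r2: exp(X4) + (0)·1 = 0 ⇒ exp(X4) = 0
Π_1 = X2^-1 · X3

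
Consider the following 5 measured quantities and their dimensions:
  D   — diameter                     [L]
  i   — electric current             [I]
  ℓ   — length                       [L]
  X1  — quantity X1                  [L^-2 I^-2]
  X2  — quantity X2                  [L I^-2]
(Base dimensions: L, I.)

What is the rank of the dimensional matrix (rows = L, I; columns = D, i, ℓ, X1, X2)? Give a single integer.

Exponent matrix [L,I] × [D,i,ℓ,X1,X2]:
  L: [ 1  0  1 -2  1]
  I: [ 0  1  0 -2 -2]
Echelon form has 2 nonzero rows (pivots: D,i)

2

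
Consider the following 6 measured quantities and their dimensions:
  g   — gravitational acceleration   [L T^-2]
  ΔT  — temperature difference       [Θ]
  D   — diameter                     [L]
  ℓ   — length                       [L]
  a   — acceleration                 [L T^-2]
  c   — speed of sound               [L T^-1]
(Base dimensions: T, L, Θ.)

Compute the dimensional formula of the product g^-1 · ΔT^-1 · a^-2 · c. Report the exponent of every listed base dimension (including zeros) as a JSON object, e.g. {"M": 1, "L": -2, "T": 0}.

Write exponents as rows T,L,Θ / cols g,ΔT,D,ℓ,a,c:
  T: [-2  0  0  0 -2 -1]
  L: [ 1  0  1  1  1  1]
  Θ: [ 0  1  0  0  0  0]
  [T]: (-1)·-2+(-1)·0+(-2)·-2+(1)·-1 = 5
  [L]: (-1)·1+(-1)·0+(-2)·1+(1)·1 = -2
  [Θ]: (-1)·0+(-1)·1+(-2)·0+(1)·0 = -1
⇒ T^5 L^-2 Θ^-1

{"T": 5, "L": -2, "Θ": -1}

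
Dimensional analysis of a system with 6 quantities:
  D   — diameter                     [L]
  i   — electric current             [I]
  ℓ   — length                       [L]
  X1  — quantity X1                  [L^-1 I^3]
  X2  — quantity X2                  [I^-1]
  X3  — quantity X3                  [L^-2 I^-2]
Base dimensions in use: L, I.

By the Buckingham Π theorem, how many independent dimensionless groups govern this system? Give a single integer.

4

Dimensional matrix (L×I by D×i×ℓ×X1×X2×X3):
  L: [ 1  0  1 -1  0 -2]
  I: [ 0  1  0  3 -1 -2]
RREF → pivots at {D,i} ⇒ r = 2
n=6, r=2 ⇒ 4 dimensionless groups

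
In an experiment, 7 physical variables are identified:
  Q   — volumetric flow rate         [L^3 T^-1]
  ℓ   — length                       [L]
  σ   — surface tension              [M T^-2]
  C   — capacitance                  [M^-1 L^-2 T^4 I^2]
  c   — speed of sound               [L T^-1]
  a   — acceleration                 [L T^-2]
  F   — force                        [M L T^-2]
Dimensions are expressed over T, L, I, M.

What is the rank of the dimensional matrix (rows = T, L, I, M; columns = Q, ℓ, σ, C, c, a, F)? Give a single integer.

Write exponents as rows T,L,I,M / cols Q,ℓ,σ,C,c,a,F:
  T: [-1  0 -2  4 -1 -2 -2]
  L: [ 3  1  0 -2  1  1  1]
  I: [ 0  0  0  2  0  0  0]
  M: [ 0  0  1 -1  0  0  1]
Echelon form has 4 nonzero rows (pivots: Q,ℓ,σ,C)

4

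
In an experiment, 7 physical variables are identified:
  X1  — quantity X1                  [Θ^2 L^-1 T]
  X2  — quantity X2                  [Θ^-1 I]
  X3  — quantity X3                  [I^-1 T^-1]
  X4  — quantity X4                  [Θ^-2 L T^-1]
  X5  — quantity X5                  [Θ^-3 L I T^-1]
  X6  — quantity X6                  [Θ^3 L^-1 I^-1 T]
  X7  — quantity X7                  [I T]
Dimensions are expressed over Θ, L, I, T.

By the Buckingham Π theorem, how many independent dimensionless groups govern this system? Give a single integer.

Exponent matrix [Θ,L,I,T] × [X1,X2,X3,X4,X5,X6,X7]:
  Θ: [ 2 -1  0 -2 -3  3  0]
  L: [-1  0  0  1  1 -1  0]
  I: [ 0  1 -1  0  1 -1  1]
  T: [ 1  0 -1 -1 -1  1  1]
RREF → pivots at {X1,X2,X3} ⇒ r = 3
7 vars − rank 3 = 4 Π groups

4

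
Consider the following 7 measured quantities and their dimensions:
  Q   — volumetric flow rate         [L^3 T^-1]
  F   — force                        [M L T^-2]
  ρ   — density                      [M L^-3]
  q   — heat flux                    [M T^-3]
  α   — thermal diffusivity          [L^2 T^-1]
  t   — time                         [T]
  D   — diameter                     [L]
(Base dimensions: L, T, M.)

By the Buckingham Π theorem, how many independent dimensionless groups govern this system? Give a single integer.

Dimensional matrix (L×T×M by Q×F×ρ×q×α×t×D):
  L: [ 3  1 -3  0  2  0  1]
  T: [-1 -2  0 -3 -1  1  0]
  M: [ 0  1  1  1  0  0  0]
RREF → pivots at {Q,F,ρ} ⇒ r = 3
7 vars − rank 3 = 4 Π groups

4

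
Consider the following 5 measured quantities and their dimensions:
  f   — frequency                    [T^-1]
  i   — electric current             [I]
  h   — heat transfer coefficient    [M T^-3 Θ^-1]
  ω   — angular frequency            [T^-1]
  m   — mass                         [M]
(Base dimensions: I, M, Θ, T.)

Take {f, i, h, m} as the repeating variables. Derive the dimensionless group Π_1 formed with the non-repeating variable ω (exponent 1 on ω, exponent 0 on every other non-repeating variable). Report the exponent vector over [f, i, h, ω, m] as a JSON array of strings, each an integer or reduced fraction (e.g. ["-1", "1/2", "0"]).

Dimensional matrix (I×M×Θ×T by f×i×h×ω×m):
  I: [ 0  1  0  0  0]
  M: [ 0  0  1  0  1]
  Θ: [ 0  0 -1  0  0]
  T: [-1  0 -3 -1  0]
Row reduction gives pivot columns f,i,h,m; rank = 4
Pivot set = {f,i,h,m}, free = {ω}
RREF:
  r0: [   1    0    0    1    0]
  r1: [   0    1    0    0    0]
  r2: [   0    0    1    0    0]
  r3: [   0    0    0    0    1]
Fix exponent of ω at 1; solve each RREF row for its pivot's exponent:
  r0: exp(f) + (1)·1 = 0 ⇒ exp(f) = -1
  r1: exp(i) + (0)·1 = 0 ⇒ exp(i) = 0
  r2: exp(h) + (0)·1 = 0 ⇒ exp(h) = 0
  r3: exp(m) + (0)·1 = 0 ⇒ exp(m) = 0
Π_1 = f^-1 · ω

["-1", "0", "0", "1", "0"]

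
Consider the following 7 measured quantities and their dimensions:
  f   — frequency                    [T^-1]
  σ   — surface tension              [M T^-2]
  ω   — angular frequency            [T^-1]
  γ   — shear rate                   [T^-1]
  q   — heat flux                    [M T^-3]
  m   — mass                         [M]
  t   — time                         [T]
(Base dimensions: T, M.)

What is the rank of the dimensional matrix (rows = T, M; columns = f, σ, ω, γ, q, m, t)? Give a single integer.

Exponent matrix [T,M] × [f,σ,ω,γ,q,m,t]:
  T: [-1 -2 -1 -1 -3  0  1]
  M: [ 0  1  0  0  1  1  0]
RREF → pivots at {f,σ} ⇒ r = 2

2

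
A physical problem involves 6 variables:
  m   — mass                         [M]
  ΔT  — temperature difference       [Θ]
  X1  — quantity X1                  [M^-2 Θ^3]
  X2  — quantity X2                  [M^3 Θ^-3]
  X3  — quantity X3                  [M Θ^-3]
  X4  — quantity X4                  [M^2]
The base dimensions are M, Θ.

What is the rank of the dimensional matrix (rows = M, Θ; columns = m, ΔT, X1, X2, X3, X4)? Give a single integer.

Dimensional matrix (M×Θ by m×ΔT×X1×X2×X3×X4):
  M: [ 1  0 -2  3  1  2]
  Θ: [ 0  1  3 -3 -3  0]
Row reduction gives pivot columns m,ΔT; rank = 2

2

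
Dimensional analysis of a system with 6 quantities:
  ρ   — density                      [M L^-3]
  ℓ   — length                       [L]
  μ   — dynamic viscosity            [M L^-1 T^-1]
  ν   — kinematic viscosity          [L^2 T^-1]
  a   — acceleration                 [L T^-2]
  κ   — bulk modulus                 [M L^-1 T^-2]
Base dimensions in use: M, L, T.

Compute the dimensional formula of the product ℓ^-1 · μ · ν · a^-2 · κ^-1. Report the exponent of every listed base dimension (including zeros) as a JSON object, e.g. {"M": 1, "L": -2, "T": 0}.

Write exponents as rows M,L,T / cols ρ,ℓ,μ,ν,a,κ:
  M: [ 1  0  1  0  0  1]
  L: [-3  1 -1  2  1 -1]
  T: [ 0  0 -1 -1 -2 -2]
  [M]: (-1)·0+(1)·1+(1)·0+(-2)·0+(-1)·1 = 0
  [L]: (-1)·1+(1)·-1+(1)·2+(-2)·1+(-1)·-1 = -1
  [T]: (-1)·0+(1)·-1+(1)·-1+(-2)·-2+(-1)·-2 = 4
⇒ L^-1 T^4

{"M": 0, "L": -1, "T": 4}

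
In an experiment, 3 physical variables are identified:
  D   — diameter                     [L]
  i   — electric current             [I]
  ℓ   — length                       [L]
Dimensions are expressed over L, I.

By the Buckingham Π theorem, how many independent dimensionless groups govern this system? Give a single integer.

Write exponents as rows L,I / cols D,i,ℓ:
  L: [ 1  0  1]
  I: [ 0  1  0]
Echelon form has 2 nonzero rows (pivots: D,i)
n=3, r=2 ⇒ 1 dimensionless group

1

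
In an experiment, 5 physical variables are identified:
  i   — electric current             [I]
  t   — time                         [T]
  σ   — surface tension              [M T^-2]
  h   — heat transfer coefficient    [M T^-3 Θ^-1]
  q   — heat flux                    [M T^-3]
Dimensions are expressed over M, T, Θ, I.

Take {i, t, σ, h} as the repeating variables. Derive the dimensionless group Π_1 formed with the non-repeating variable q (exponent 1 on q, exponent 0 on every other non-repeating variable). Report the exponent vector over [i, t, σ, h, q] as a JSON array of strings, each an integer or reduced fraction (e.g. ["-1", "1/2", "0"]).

["0", "1", "-1", "0", "1"]

Exponent matrix [M,T,Θ,I] × [i,t,σ,h,q]:
  M: [ 0  0  1  1  1]
  T: [ 0  1 -2 -3 -3]
  Θ: [ 0  0  0 -1  0]
  I: [ 1  0  0  0  0]
Echelon form has 4 nonzero rows (pivots: i,t,σ,h)
Pivot set = {i,t,σ,h}, free = {q}
RREF:
  r0: [   1    0    0    0    0]
  r1: [   0    1    0    0   -1]
  r2: [   0    0    1    0    1]
  r3: [   0    0    0    1    0]
Fix exponent of q at 1; solve each RREF row for its pivot's exponent:
  r0: exp(i) + (0)·1 = 0 ⇒ exp(i) = 0
  r1: exp(t) + (-1)·1 = 0 ⇒ exp(t) = 1
  r2: exp(σ) + (1)·1 = 0 ⇒ exp(σ) = -1
  r3: exp(h) + (0)·1 = 0 ⇒ exp(h) = 0
Π_1 = t · σ^-1 · q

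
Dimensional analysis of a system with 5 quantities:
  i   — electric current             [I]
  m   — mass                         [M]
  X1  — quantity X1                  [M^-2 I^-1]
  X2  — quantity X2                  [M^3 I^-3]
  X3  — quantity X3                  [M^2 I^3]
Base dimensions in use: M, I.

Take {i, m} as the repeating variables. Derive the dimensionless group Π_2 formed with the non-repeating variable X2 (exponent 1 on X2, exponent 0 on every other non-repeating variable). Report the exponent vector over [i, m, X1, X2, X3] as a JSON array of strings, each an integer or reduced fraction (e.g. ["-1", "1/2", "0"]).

Dimensional matrix (M×I by i×m×X1×X2×X3):
  M: [ 0  1 -2  3  2]
  I: [ 1  0 -1 -3  3]
Row reduction gives pivot columns i,m; rank = 2
Repeat: i,m; free: X1,X2,X3
RREF:
  r0: [   1    0   -1   -3    3]
  r1: [   0    1   -2    3    2]
Fix exponent of X2 at 1, X1 at 0, X3 at 0; solve each RREF row for its pivot's exponent:
  r0: exp(i) + (-3)·1 = 0 ⇒ exp(i) = 3
  r1: exp(m) + (3)·1 = 0 ⇒ exp(m) = -3
Π_2 = i^3 · m^-3 · X2

["3", "-3", "0", "1", "0"]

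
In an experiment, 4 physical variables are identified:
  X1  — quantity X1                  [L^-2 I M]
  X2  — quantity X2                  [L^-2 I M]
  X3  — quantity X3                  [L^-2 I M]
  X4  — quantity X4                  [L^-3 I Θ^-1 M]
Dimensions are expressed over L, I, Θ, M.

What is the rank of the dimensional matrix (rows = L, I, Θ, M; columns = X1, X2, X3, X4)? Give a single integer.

2

Write exponents as rows L,I,Θ,M / cols X1,X2,X3,X4:
  L: [-2 -2 -2 -3]
  I: [ 1  1  1  1]
  Θ: [ 0  0  0 -1]
  M: [ 1  1  1  1]
RREF → pivots at {X1,X4} ⇒ r = 2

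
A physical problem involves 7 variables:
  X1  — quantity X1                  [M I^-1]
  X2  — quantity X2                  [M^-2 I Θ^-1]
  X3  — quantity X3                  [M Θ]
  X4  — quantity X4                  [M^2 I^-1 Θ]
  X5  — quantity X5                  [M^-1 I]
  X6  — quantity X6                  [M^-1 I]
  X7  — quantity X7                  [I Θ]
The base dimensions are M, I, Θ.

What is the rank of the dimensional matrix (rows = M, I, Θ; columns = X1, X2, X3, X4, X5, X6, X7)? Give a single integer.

2

Write exponents as rows M,I,Θ / cols X1,X2,X3,X4,X5,X6,X7:
  M: [ 1 -2  1  2 -1 -1  0]
  I: [-1  1  0 -1  1  1  1]
  Θ: [ 0 -1  1  1  0  0  1]
Row reduction gives pivot columns X1,X2; rank = 2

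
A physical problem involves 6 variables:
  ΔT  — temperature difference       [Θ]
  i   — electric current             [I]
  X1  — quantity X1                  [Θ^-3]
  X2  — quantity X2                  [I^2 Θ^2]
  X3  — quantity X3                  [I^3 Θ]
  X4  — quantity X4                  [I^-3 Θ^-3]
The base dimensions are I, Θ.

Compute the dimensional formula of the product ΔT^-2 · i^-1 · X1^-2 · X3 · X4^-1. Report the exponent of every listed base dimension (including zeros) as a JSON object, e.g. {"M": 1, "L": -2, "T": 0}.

{"I": 5, "Θ": 8}

Dimensional matrix (I×Θ by ΔT×i×X1×X2×X3×X4):
  I: [ 0  1  0  2  3 -3]
  Θ: [ 1  0 -3  2  1 -3]
  [I]: (-2)·0+(-1)·1+(-2)·0+(1)·3+(-1)·-3 = 5
  [Θ]: (-2)·1+(-1)·0+(-2)·-3+(1)·1+(-1)·-3 = 8
⇒ I^5 Θ^8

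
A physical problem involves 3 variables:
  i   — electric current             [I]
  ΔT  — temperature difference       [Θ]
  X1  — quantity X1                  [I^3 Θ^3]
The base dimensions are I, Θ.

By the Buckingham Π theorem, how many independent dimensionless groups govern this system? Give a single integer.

1

Dimensional matrix (I×Θ by i×ΔT×X1):
  I: [ 1  0  3]
  Θ: [ 0  1  3]
RREF → pivots at {i,ΔT} ⇒ r = 2
Π count = n − r = 3 − 2 = 1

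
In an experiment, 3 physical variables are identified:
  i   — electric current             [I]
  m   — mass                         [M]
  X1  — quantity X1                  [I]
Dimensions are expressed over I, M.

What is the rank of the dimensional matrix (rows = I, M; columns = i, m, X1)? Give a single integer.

2

Write exponents as rows I,M / cols i,m,X1:
  I: [ 1  0  1]
  M: [ 0  1  0]
Row reduction gives pivot columns i,m; rank = 2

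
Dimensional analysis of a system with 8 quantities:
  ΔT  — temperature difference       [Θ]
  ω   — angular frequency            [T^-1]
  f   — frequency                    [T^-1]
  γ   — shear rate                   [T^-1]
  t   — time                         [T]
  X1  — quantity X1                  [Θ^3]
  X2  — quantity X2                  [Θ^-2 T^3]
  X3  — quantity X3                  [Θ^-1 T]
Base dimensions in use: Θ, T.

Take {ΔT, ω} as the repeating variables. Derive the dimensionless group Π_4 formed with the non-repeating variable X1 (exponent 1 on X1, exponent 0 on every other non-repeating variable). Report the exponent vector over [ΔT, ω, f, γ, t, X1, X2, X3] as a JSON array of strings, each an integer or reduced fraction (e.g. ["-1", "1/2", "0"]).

Dimensional matrix (Θ×T by ΔT×ω×f×γ×t×X1×X2×X3):
  Θ: [ 1  0  0  0  0  3 -2 -1]
  T: [ 0 -1 -1 -1  1  0  3  1]
RREF → pivots at {ΔT,ω} ⇒ r = 2
Repeat: ΔT,ω; free: f,γ,t,X1,X2,X3
RREF:
  r0: [   1    0    0    0    0    3   -2   -1]
  r1: [   0    1    1    1   -1    0   -3   -1]
Fix exponent of X1 at 1, f at 0, γ at 0, t at 0, X2 at 0, X3 at 0; solve each RREF row for its pivot's exponent:
  r0: exp(ΔT) + (3)·1 = 0 ⇒ exp(ΔT) = -3
  r1: exp(ω) + (0)·1 = 0 ⇒ exp(ω) = 0
Π_4 = ΔT^-3 · X1

["-3", "0", "0", "0", "0", "1", "0", "0"]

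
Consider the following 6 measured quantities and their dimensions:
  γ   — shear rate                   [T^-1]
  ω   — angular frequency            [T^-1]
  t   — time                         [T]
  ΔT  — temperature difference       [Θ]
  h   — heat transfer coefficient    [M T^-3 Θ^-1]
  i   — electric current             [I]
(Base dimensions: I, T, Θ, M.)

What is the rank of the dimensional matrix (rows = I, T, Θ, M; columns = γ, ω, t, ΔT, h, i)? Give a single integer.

4

Exponent matrix [I,T,Θ,M] × [γ,ω,t,ΔT,h,i]:
  I: [ 0  0  0  0  0  1]
  T: [-1 -1  1  0 -3  0]
  Θ: [ 0  0  0  1 -1  0]
  M: [ 0  0  0  0  1  0]
Echelon form has 4 nonzero rows (pivots: γ,ΔT,h,i)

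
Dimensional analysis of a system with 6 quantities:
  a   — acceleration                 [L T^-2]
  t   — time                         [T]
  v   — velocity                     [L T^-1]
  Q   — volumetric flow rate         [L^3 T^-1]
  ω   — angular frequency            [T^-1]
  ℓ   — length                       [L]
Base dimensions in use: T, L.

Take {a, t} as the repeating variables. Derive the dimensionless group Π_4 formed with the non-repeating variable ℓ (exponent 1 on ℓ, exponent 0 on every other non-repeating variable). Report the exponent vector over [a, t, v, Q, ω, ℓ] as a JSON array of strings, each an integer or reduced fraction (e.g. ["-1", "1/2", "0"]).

["-1", "-2", "0", "0", "0", "1"]

Dimensional matrix (T×L by a×t×v×Q×ω×ℓ):
  T: [-2  1 -1 -1 -1  0]
  L: [ 1  0  1  3  0  1]
Echelon form has 2 nonzero rows (pivots: a,t)
Repeat: a,t; free: v,Q,ω,ℓ
RREF:
  r0: [   1    0    1    3    0    1]
  r1: [   0    1    1    5   -1    2]
Fix exponent of ℓ at 1, v at 0, Q at 0, ω at 0; solve each RREF row for its pivot's exponent:
  r0: exp(a) + (1)·1 = 0 ⇒ exp(a) = -1
  r1: exp(t) + (2)·1 = 0 ⇒ exp(t) = -2
Π_4 = a^-1 · t^-2 · ℓ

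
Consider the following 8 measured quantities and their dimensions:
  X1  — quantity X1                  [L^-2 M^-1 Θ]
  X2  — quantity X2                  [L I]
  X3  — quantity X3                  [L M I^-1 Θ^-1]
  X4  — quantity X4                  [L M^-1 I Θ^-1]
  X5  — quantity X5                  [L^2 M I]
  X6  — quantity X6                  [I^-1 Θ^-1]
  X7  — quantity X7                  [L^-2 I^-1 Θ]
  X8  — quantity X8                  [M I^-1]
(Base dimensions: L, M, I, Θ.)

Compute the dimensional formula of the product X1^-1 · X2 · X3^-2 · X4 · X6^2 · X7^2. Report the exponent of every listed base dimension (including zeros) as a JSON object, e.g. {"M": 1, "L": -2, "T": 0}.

Dimensional matrix (L×M×I×Θ by X1×X2×X3×X4×X5×X6×X7×X8):
  L: [-2  1  1  1  2  0 -2  0]
  M: [-1  0  1 -1  1  0  0  1]
  I: [ 0  1 -1  1  1 -1 -1 -1]
  Θ: [ 1  0 -1 -1  0 -1  1  0]
  [L]: (-1)·-2+(1)·1+(-2)·1+(1)·1+(2)·0+(2)·-2 = -2
  [M]: (-1)·-1+(1)·0+(-2)·1+(1)·-1+(2)·0+(2)·0 = -2
  [I]: (-1)·0+(1)·1+(-2)·-1+(1)·1+(2)·-1+(2)·-1 = 0
  [Θ]: (-1)·1+(1)·0+(-2)·-1+(1)·-1+(2)·-1+(2)·1 = 0
⇒ L^-2 M^-2

{"L": -2, "M": -2, "I": 0, "Θ": 0}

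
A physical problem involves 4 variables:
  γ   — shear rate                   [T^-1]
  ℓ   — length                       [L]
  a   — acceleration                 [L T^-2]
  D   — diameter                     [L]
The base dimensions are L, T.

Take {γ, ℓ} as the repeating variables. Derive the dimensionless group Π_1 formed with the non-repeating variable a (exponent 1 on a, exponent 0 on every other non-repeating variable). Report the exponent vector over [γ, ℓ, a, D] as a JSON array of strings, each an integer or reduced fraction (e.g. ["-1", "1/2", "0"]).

["-2", "-1", "1", "0"]

Exponent matrix [L,T] × [γ,ℓ,a,D]:
  L: [ 0  1  1  1]
  T: [-1  0 -2  0]
RREF → pivots at {γ,ℓ} ⇒ r = 2
Repeat: γ,ℓ; free: a,D
RREF:
  r0: [   1    0    2    0]
  r1: [   0    1    1    1]
Fix exponent of a at 1, D at 0; solve each RREF row for its pivot's exponent:
  r0: exp(γ) + (2)·1 = 0 ⇒ exp(γ) = -2
  r1: exp(ℓ) + (1)·1 = 0 ⇒ exp(ℓ) = -1
Π_1 = γ^-2 · ℓ^-1 · a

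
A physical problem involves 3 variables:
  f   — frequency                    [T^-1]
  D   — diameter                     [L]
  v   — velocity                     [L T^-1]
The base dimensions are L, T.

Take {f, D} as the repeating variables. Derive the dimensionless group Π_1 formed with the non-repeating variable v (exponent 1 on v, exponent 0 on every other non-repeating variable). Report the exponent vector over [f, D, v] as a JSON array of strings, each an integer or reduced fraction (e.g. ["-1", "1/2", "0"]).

["-1", "-1", "1"]

Dimensional matrix (L×T by f×D×v):
  L: [ 0  1  1]
  T: [-1  0 -1]
RREF → pivots at {f,D} ⇒ r = 2
Pivot set = {f,D}, free = {v}
RREF:
  r0: [   1    0    1]
  r1: [   0    1    1]
Fix exponent of v at 1; solve each RREF row for its pivot's exponent:
  r0: exp(f) + (1)·1 = 0 ⇒ exp(f) = -1
  r1: exp(D) + (1)·1 = 0 ⇒ exp(D) = -1
Π_1 = f^-1 · D^-1 · v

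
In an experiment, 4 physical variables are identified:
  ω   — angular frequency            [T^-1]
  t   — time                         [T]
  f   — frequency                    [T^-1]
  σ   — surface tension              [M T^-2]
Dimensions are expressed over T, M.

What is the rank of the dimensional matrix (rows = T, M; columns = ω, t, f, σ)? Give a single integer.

Dimensional matrix (T×M by ω×t×f×σ):
  T: [-1  1 -1 -2]
  M: [ 0  0  0  1]
Row reduction gives pivot columns ω,σ; rank = 2

2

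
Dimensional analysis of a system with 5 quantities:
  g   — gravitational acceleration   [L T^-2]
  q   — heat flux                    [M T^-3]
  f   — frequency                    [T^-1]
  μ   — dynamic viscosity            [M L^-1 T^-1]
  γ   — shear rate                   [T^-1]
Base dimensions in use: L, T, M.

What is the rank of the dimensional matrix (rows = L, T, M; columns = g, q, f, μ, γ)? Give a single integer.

Exponent matrix [L,T,M] × [g,q,f,μ,γ]:
  L: [ 1  0  0 -1  0]
  T: [-2 -3 -1 -1 -1]
  M: [ 0  1  0  1  0]
RREF → pivots at {g,q,f} ⇒ r = 3

3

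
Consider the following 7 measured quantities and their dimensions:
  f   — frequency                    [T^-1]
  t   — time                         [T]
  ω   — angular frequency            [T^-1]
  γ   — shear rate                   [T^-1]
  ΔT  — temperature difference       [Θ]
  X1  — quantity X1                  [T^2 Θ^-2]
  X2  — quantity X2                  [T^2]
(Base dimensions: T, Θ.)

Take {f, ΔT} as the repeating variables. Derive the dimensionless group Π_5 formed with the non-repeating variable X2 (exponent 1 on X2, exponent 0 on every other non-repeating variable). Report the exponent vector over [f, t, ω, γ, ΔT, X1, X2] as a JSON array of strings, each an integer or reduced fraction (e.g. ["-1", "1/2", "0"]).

["2", "0", "0", "0", "0", "0", "1"]

Exponent matrix [T,Θ] × [f,t,ω,γ,ΔT,X1,X2]:
  T: [-1  1 -1 -1  0  2  2]
  Θ: [ 0  0  0  0  1 -2  0]
Echelon form has 2 nonzero rows (pivots: f,ΔT)
Pivot set = {f,ΔT}, free = {t,ω,γ,X1,X2}
RREF:
  r0: [   1   -1    1    1    0   -2   -2]
  r1: [   0    0    0    0    1   -2    0]
Fix exponent of X2 at 1, t at 0, ω at 0, γ at 0, X1 at 0; solve each RREF row for its pivot's exponent:
  r0: exp(f) + (-2)·1 = 0 ⇒ exp(f) = 2
  r1: exp(ΔT) + (0)·1 = 0 ⇒ exp(ΔT) = 0
Π_5 = f^2 · X2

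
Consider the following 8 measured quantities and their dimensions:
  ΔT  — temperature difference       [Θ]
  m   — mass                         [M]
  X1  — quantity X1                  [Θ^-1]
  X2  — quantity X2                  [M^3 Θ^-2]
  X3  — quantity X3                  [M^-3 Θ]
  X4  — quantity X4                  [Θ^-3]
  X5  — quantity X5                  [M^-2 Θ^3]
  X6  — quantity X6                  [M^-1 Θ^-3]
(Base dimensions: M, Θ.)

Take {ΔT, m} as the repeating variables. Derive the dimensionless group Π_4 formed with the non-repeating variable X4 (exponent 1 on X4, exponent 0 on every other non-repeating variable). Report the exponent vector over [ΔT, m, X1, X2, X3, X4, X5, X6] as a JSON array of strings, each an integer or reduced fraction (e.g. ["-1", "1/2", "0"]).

["3", "0", "0", "0", "0", "1", "0", "0"]

Dimensional matrix (M×Θ by ΔT×m×X1×X2×X3×X4×X5×X6):
  M: [ 0  1  0  3 -3  0 -2 -1]
  Θ: [ 1  0 -1 -2  1 -3  3 -3]
RREF → pivots at {ΔT,m} ⇒ r = 2
Repeat: ΔT,m; free: X1,X2,X3,X4,X5,X6
RREF:
  r0: [   1    0   -1   -2    1   -3    3   -3]
  r1: [   0    1    0    3   -3    0   -2   -1]
Fix exponent of X4 at 1, X1 at 0, X2 at 0, X3 at 0, X5 at 0, X6 at 0; solve each RREF row for its pivot's exponent:
  r0: exp(ΔT) + (-3)·1 = 0 ⇒ exp(ΔT) = 3
  r1: exp(m) + (0)·1 = 0 ⇒ exp(m) = 0
Π_4 = ΔT^3 · X4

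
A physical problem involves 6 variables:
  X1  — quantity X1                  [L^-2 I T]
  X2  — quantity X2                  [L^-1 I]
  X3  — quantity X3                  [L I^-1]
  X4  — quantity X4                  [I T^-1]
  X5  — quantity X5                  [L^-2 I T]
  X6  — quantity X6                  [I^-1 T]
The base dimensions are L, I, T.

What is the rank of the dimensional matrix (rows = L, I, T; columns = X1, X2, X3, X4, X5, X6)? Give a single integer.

2

Exponent matrix [L,I,T] × [X1,X2,X3,X4,X5,X6]:
  L: [-2 -1  1  0 -2  0]
  I: [ 1  1 -1  1  1 -1]
  T: [ 1  0  0 -1  1  1]
RREF → pivots at {X1,X2} ⇒ r = 2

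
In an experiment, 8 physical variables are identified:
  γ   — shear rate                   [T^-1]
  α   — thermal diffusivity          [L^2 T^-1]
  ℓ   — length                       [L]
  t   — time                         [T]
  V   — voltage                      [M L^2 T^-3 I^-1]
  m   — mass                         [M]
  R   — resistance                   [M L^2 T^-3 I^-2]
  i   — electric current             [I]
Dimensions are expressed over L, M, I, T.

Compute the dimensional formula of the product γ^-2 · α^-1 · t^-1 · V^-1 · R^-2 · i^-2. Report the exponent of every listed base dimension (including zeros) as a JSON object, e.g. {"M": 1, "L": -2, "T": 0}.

Exponent matrix [L,M,I,T] × [γ,α,ℓ,t,V,m,R,i]:
  L: [ 0  2  1  0  2  0  2  0]
  M: [ 0  0  0  0  1  1  1  0]
  I: [ 0  0  0  0 -1  0 -2  1]
  T: [-1 -1  0  1 -3  0 -3  0]
  [L]: (-2)·0+(-1)·2+(-1)·0+(-1)·2+(-2)·2+(-2)·0 = -8
  [M]: (-2)·0+(-1)·0+(-1)·0+(-1)·1+(-2)·1+(-2)·0 = -3
  [I]: (-2)·0+(-1)·0+(-1)·0+(-1)·-1+(-2)·-2+(-2)·1 = 3
  [T]: (-2)·-1+(-1)·-1+(-1)·1+(-1)·-3+(-2)·-3+(-2)·0 = 11
⇒ L^-8 M^-3 I^3 T^11

{"L": -8, "M": -3, "I": 3, "T": 11}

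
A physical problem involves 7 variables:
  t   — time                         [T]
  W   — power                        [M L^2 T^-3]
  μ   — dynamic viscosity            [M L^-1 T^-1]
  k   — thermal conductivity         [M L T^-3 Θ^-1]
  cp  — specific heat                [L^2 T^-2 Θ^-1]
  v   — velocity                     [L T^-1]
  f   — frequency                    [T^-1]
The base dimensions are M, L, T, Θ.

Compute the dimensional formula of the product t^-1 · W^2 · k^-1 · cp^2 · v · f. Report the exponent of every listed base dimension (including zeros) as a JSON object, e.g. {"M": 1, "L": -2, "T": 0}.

Dimensional matrix (M×L×T×Θ by t×W×μ×k×cp×v×f):
  M: [ 0  1  1  1  0  0  0]
  L: [ 0  2 -1  1  2  1  0]
  T: [ 1 -3 -1 -3 -2 -1 -1]
  Θ: [ 0  0  0 -1 -1  0  0]
  [M]: (-1)·0+(2)·1+(-1)·1+(2)·0+(1)·0+(1)·0 = 1
  [L]: (-1)·0+(2)·2+(-1)·1+(2)·2+(1)·1+(1)·0 = 8
  [T]: (-1)·1+(2)·-3+(-1)·-3+(2)·-2+(1)·-1+(1)·-1 = -10
  [Θ]: (-1)·0+(2)·0+(-1)·-1+(2)·-1+(1)·0+(1)·0 = -1
⇒ M L^8 T^-10 Θ^-1

{"M": 1, "L": 8, "T": -10, "Θ": -1}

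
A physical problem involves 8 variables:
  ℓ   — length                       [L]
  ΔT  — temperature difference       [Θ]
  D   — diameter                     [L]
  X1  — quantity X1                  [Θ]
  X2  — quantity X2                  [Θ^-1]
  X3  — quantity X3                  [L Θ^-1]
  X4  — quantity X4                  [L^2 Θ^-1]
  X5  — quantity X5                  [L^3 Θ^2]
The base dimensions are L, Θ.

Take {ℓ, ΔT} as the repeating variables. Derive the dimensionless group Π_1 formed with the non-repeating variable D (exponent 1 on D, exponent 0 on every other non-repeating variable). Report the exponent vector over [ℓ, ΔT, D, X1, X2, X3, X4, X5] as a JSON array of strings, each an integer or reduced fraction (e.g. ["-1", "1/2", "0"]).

["-1", "0", "1", "0", "0", "0", "0", "0"]

Exponent matrix [L,Θ] × [ℓ,ΔT,D,X1,X2,X3,X4,X5]:
  L: [ 1  0  1  0  0  1  2  3]
  Θ: [ 0  1  0  1 -1 -1 -1  2]
Echelon form has 2 nonzero rows (pivots: ℓ,ΔT)
Pivot set = {ℓ,ΔT}, free = {D,X1,X2,X3,X4,X5}
RREF:
  r0: [   1    0    1    0    0    1    2    3]
  r1: [   0    1    0    1   -1   -1   -1    2]
Fix exponent of D at 1, X1 at 0, X2 at 0, X3 at 0, X4 at 0, X5 at 0; solve each RREF row for its pivot's exponent:
  r0: exp(ℓ) + (1)·1 = 0 ⇒ exp(ℓ) = -1
  r1: exp(ΔT) + (0)·1 = 0 ⇒ exp(ΔT) = 0
Π_1 = ℓ^-1 · D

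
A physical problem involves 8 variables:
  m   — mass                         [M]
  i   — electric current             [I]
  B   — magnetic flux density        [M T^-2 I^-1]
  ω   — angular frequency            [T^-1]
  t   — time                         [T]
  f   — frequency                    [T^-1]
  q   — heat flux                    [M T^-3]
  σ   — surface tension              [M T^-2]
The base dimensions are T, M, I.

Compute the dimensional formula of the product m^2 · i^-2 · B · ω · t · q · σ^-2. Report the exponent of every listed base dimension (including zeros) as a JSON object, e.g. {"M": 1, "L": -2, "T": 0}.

{"T": -1, "M": 2, "I": -3}

Dimensional matrix (T×M×I by m×i×B×ω×t×f×q×σ):
  T: [ 0  0 -2 -1  1 -1 -3 -2]
  M: [ 1  0  1  0  0  0  1  1]
  I: [ 0  1 -1  0  0  0  0  0]
  [T]: (2)·0+(-2)·0+(1)·-2+(1)·-1+(1)·1+(1)·-3+(-2)·-2 = -1
  [M]: (2)·1+(-2)·0+(1)·1+(1)·0+(1)·0+(1)·1+(-2)·1 = 2
  [I]: (2)·0+(-2)·1+(1)·-1+(1)·0+(1)·0+(1)·0+(-2)·0 = -3
⇒ T^-1 M^2 I^-3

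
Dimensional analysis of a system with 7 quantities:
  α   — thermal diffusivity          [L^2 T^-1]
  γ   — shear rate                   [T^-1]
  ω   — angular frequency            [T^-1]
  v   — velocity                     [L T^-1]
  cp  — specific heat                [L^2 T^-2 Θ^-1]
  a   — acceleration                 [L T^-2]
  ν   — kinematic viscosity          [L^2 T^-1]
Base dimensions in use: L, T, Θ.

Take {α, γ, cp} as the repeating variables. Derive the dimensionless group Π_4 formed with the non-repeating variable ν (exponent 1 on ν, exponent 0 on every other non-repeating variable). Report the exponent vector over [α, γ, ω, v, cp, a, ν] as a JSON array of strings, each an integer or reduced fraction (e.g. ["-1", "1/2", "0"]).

Write exponents as rows L,T,Θ / cols α,γ,ω,v,cp,a,ν:
  L: [ 2  0  0  1  2  1  2]
  T: [-1 -1 -1 -1 -2 -2 -1]
  Θ: [ 0  0  0  0 -1  0  0]
Echelon form has 3 nonzero rows (pivots: α,γ,cp)
Pivot set = {α,γ,cp}, free = {ω,v,a,ν}
RREF:
  r0: [   1    0    0  1/2    0  1/2    1]
  r1: [   0    1    1  1/2    0  3/2    0]
  r2: [   0    0    0    0    1    0    0]
Fix exponent of ν at 1, ω at 0, v at 0, a at 0; solve each RREF row for its pivot's exponent:
  r0: exp(α) + (1)·1 = 0 ⇒ exp(α) = -1
  r1: exp(γ) + (0)·1 = 0 ⇒ exp(γ) = 0
  r2: exp(cp) + (0)·1 = 0 ⇒ exp(cp) = 0
Π_4 = α^-1 · ν

["-1", "0", "0", "0", "0", "0", "1"]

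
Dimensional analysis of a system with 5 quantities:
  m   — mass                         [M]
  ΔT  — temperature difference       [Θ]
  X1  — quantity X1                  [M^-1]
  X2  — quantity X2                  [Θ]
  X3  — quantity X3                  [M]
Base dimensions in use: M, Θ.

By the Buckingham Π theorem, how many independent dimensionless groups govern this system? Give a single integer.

3

Write exponents as rows M,Θ / cols m,ΔT,X1,X2,X3:
  M: [ 1  0 -1  0  1]
  Θ: [ 0  1  0  1  0]
RREF → pivots at {m,ΔT} ⇒ r = 2
5 vars − rank 2 = 3 Π groups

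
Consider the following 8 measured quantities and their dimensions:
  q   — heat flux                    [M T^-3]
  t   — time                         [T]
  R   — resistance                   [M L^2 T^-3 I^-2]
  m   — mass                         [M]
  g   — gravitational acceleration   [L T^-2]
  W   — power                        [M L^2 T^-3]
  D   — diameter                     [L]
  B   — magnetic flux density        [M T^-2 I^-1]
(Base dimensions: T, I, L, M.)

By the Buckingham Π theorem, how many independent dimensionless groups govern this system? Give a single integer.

Write exponents as rows T,I,L,M / cols q,t,R,m,g,W,D,B:
  T: [-3  1 -3  0 -2 -3  0 -2]
  I: [ 0  0 -2  0  0  0  0 -1]
  L: [ 0  0  2  0  1  2  1  0]
  M: [ 1  0  1  1  0  1  0  1]
Row reduction gives pivot columns q,t,R,g; rank = 4
8 vars − rank 4 = 4 Π groups

4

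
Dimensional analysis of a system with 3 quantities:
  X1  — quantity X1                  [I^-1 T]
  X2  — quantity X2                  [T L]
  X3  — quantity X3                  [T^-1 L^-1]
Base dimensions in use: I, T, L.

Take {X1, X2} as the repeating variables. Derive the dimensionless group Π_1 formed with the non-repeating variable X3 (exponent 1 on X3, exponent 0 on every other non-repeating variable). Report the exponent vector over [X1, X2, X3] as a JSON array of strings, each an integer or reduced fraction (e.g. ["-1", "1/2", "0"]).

Write exponents as rows I,T,L / cols X1,X2,X3:
  I: [-1  0  0]
  T: [ 1  1 -1]
  L: [ 0  1 -1]
Row reduction gives pivot columns X1,X2; rank = 2
Pivot set = {X1,X2}, free = {X3}
RREF:
  r0: [   1    0    0]
  r1: [   0    1   -1]
  r2: [   0    0    0]
Fix exponent of X3 at 1; solve each RREF row for its pivot's exponent:
  r0: exp(X1) + (0)·1 = 0 ⇒ exp(X1) = 0
  r1: exp(X2) + (-1)·1 = 0 ⇒ exp(X2) = 1
Π_1 = X2 · X3

["0", "1", "1"]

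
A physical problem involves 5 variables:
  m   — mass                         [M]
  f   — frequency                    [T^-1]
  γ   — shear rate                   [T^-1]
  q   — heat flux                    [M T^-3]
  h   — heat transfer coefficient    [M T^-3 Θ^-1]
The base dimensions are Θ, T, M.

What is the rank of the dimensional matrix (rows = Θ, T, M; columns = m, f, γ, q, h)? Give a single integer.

Exponent matrix [Θ,T,M] × [m,f,γ,q,h]:
  Θ: [ 0  0  0  0 -1]
  T: [ 0 -1 -1 -3 -3]
  M: [ 1  0  0  1  1]
RREF → pivots at {m,f,h} ⇒ r = 3

3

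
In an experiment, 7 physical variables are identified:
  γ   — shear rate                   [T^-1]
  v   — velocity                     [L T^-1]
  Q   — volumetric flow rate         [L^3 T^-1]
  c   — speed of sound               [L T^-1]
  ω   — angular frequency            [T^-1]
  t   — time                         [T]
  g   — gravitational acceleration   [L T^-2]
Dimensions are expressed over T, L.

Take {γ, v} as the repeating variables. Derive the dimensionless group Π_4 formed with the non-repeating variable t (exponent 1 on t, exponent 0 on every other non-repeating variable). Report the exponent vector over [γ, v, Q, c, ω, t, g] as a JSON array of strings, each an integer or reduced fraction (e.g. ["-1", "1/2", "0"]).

Dimensional matrix (T×L by γ×v×Q×c×ω×t×g):
  T: [-1 -1 -1 -1 -1  1 -2]
  L: [ 0  1  3  1  0  0  1]
Row reduction gives pivot columns γ,v; rank = 2
Pivot set = {γ,v}, free = {Q,c,ω,t,g}
RREF:
  r0: [   1    0   -2    0    1   -1    1]
  r1: [   0    1    3    1    0    0    1]
Fix exponent of t at 1, Q at 0, c at 0, ω at 0, g at 0; solve each RREF row for its pivot's exponent:
  r0: exp(γ) + (-1)·1 = 0 ⇒ exp(γ) = 1
  r1: exp(v) + (0)·1 = 0 ⇒ exp(v) = 0
Π_4 = γ · t

["1", "0", "0", "0", "0", "1", "0"]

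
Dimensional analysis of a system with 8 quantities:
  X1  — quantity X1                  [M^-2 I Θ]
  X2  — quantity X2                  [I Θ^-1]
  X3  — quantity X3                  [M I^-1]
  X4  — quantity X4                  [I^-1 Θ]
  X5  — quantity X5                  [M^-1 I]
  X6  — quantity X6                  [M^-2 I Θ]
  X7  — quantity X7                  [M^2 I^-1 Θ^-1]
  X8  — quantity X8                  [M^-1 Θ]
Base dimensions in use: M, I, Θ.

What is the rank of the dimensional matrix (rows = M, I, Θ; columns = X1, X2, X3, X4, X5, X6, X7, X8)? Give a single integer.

2

Dimensional matrix (M×I×Θ by X1×X2×X3×X4×X5×X6×X7×X8):
  M: [-2  0  1  0 -1 -2  2 -1]
  I: [ 1  1 -1 -1  1  1 -1  0]
  Θ: [ 1 -1  0  1  0  1 -1  1]
Row reduction gives pivot columns X1,X2; rank = 2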